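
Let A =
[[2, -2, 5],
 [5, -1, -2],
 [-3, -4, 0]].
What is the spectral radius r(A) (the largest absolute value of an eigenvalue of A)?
r(A) ≈ 5.948

The eigenvalues of A are the roots of its characteristic polynomial. With M = A (coefficients from the trace, the sum of principal 2x2 minors, and det A):
  p(λ) = det(λ I - M) = λ^3 - λ^2 + 15λ + 143.
No integer candidate from the rational root theorem (±divisors of 143) is a root, so the roots are irrational. The cubic discriminant is Δ = -603436 < 0, so there is one real root and a complex-conjugate pair. p(-5) = -82 and p(-4) = 3 have opposite signs, so a root lies in (-5, -4); Newton's method refines it to λ ≈ -4.0419. Dividing out (λ - (-4.0419)) leaves approximately λ^2 - 5.0419λ + 35.3791. For λ^2 - 5.0419λ + 35.3791 the discriminant is -116.0955. It is negative, so the remaining roots are the complex-conjugate pair λ ≈ 2.521 ± 5.3874i. Their product equals the constant term, so |λ|^2 ≈ 35.3791 and |λ| ≈ 5.948.
Thus the eigenvalues (to 4 decimals) are -4.0419 (modulus 4.0419); 2.521 ± 5.3874i (modulus 5.948). The spectral radius is the largest modulus: r(A) ≈ 5.948. (Cross-check: r(A) ≤ ||A||_2 ≈ 6.2289; equality holds whenever A is normal, though it can also hold for some non-normal A.)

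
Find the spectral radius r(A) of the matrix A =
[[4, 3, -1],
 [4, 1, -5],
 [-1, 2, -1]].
r(A) ≈ 6.1044

The eigenvalues of A are the roots of its characteristic polynomial. With M = A (coefficients from the trace, the sum of principal 2x2 minors, and det A):
  p(λ) = det(λ I - M) = λ^3 - 4λ^2 - 4λ - 54.
No integer candidate from the rational root theorem (±divisors of 54) is a root, so the roots are irrational. The cubic discriminant is Δ = -107596 < 0, so there is one real root and a complex-conjugate pair. p(6) = -6 and p(7) = 65 have opposite signs, so a root lies in (6, 7); Newton's method refines it to λ ≈ 6.1044. Dividing out (λ - (6.1044)) leaves approximately λ^2 + 2.1044λ + 8.8461. For λ^2 + 2.1044λ + 8.8461 the discriminant is -30.9558. It is negative, so the remaining roots are the complex-conjugate pair λ ≈ -1.0522 ± 2.7819i. Their product equals the constant term, so |λ|^2 ≈ 8.8461 and |λ| ≈ 2.9742.
Thus the eigenvalues (to 4 decimals) are 6.1044 (modulus 6.1044); -1.0522 ± 2.7819i (modulus 2.9742). The spectral radius is the largest modulus: r(A) ≈ 6.1044. (Cross-check: r(A) ≤ ||A||_2 ≈ 7.7217; equality holds whenever A is normal, though it can also hold for some non-normal A.)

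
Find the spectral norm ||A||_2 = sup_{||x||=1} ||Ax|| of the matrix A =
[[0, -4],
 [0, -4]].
||A||_2 = sqrt(32) ≈ 5.6569 (= sqrt(largest eigenvalue of A^T A))

||A||_2 = sigma_max(A) = sqrt(lambda_max(A^T A)). Form the symmetric matrix M = A^T A =
[[0, 0],
 [0, 32]].
Its characteristic polynomial (trace, determinant of M give the coefficients) is
  p(λ) = det(λ I - M) = λ^2 - 32λ.
For λ^2 - 32λ the discriminant is 1024. It is a perfect square (32^2), so the roots are rational: λ = (32 ± 32)/2 = 32, 0.
So the eigenvalues of A^T A are ≈ 0, 32 (all ≥ 0, as they must be for A^T A). The largest is λ_max = 32, hence ||A||_2 = sqrt(λ_max) = sqrt(32) ≈ 5.6569.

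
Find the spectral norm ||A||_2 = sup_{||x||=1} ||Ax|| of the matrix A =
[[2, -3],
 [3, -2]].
||A||_2 = 5 (= sqrt(largest eigenvalue of A^T A))

||A||_2 = sigma_max(A) = sqrt(lambda_max(A^T A)). Form the symmetric matrix M = A^T A =
[[13, -12],
 [-12, 13]].
Its characteristic polynomial (trace, determinant of M give the coefficients) is
  p(λ) = det(λ I - M) = λ^2 - 26λ + 25.
For λ^2 - 26λ + 25 the discriminant is 576. It is a perfect square (24^2), so the roots are rational: λ = (26 ± 24)/2 = 25, 1.
So the eigenvalues of A^T A are ≈ 1, 25 (all ≥ 0, as they must be for A^T A). The largest is λ_max = 25, hence ||A||_2 = sqrt(λ_max) = 5.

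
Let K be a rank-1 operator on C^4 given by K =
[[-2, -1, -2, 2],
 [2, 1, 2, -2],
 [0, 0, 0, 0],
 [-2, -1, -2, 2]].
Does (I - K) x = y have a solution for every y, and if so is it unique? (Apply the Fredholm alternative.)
(I - K) is singular (det(I - K) = 0, i.e. 1 ∈ sigma(K)). (I - K) x = y is solvable iff y ⊥ ker((I - K)^*) = span{(-2, -1, -2, 2)}, i.e. iff -2y_1 - y_2 - 2y_3 + 2y_4 = 0. When solvable, the solutions are x = y + c·(1, -1, 0, 1), c arbitrary (ker(I - K) = span{(1, -1, 0, 1)}, dimension 1).

K has rank 1, so it is an outer product K = u v^T: every row of K is a multiple of one row vector. Reading off the entries, u = (1, -1, 0, 1) and v = (-2, -1, -2, 2) (row i of K equals u_i·v^T). A rank-one matrix u v^T satisfies K u = u (v·u) and kills the (3)-dimensional subspace v^⊥, so its characteristic polynomial is lambda^3 (lambda - v·u) with v·u = tr K = 1. Hence the eigenvalues of I - K are 1 (multiplicity 3) and 1 - (1) = 0, so det(I - K) = 0. (Direct check: I - K =
[[3, 1, 2, -2],
 [-2, 0, -2, 2],
 [0, 0, 1, 0],
 [2, 1, 2, -1]]
has determinant 0.) So 1 is an eigenvalue of K and (I - K) is not invertible. The finite-dimensional Fredholm alternative says: either (I - K) is invertible, or ker(I - K) ≠ {0} and then range(I - K) = ker((I - K)^*)^⊥, with dim ker(I - K) = dim ker((I - K)^*). We are in the second case, so we need both kernels. Kernel of I - K: (I - K) u = u - u (v·u) = u - u = 0, so ker(I - K) = span{u} = span{(1, -1, 0, 1)} (it is exactly 1-dimensional because rank(I - K) = 3). Kernel of the adjoint: K is real, so (I - K)^* = I - K^T = I - v u^T, and (I - v u^T) v = v - v (u·v) = 0; hence ker((I - K)^*) = span{v} = span{(-2, -1, -2, 2)}. Therefore (I - K) x = y is solvable iff <y, v> = 0, i.e. iff -2y_1 - y_2 - 2y_3 + 2y_4 = 0. When this holds, K y = u (v·y) = 0, so (I - K) y = y and x = y is a particular solution; the full solution set is the line x = y + c·u = y + c·(1, -1, 0, 1), c ∈ C.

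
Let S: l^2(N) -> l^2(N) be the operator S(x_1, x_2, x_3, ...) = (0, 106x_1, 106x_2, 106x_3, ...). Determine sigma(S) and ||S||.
sigma(S) = closed disk {z in C : |z| ≤ 106}; ||S|| = 106

Note S = 106·U where U is the unit right shift (U x)_k = x_{k-1} (with x_0 := 0); so ||S|| = 106||U|| and sigma(S) = 106·sigma(U). ||S x||^2 = sum_{k≥1} |106x_k|^2 = 11236||x||^2, so ||S|| = 106 and sigma(S) ⊂ {|z| ≤ 106}. For any |lambda| < 106, the equation (S - lambda I) x = 0 forces x_1 = 0, then 106x_k = lambda x_{k+1} ⇒ x = 0, so S has no eigenvalues. But (S - lambda I) is not surjective for |lambda| < 106: solving (S - lambda I) x = e_1 would require x_n proportional to (lambda/106)^(-n), which is not in l^2. So every |lambda| < 106 lies in the residual spectrum. The boundary |lambda| = 106 is in the approximate point spectrum (the spectrum is closed). Hence sigma(S) is the closed disk of radius 106.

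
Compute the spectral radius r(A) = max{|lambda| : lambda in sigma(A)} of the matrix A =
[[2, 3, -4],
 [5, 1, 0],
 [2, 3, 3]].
r(A) ≈ 5.5354

The eigenvalues of A are the roots of its characteristic polynomial. With M = A (coefficients from the trace, the sum of principal 2x2 minors, and det A):
  p(λ) = det(λ I - M) = λ^3 - 6λ^2 + 4λ + 91.
No integer candidate from the rational root theorem (±divisors of 91) is a root, so the roots are irrational. The cubic discriminant is Δ = -183955 < 0, so there is one real root and a complex-conjugate pair. p(-3) = -2 and p(-2) = 51 have opposite signs, so a root lies in (-3, -2); Newton's method refines it to λ ≈ -2.9699. Dividing out (λ - (-2.9699)) leaves approximately λ^2 - 8.9699λ + 30.6403. For λ^2 - 8.9699λ + 30.6403 the discriminant is -42.1011. It is negative, so the remaining roots are the complex-conjugate pair λ ≈ 4.485 ± 3.2443i. Their product equals the constant term, so |λ|^2 ≈ 30.6403 and |λ| ≈ 5.5354.
Thus the eigenvalues (to 4 decimals) are -2.9699 (modulus 2.9699); 4.485 ± 3.2443i (modulus 5.5354). The spectral radius is the largest modulus: r(A) ≈ 5.5354. (Cross-check: r(A) ≤ ||A||_2 ≈ 6.7039; equality holds whenever A is normal, though it can also hold for some non-normal A.)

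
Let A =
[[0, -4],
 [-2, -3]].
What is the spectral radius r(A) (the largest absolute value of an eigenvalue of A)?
r(A) = (3 + sqrt(41))/2 ≈ 4.7016

The eigenvalues of A are the roots of its characteristic polynomial. With M = A (coefficients from the trace and determinant):
  p(λ) = det(λ I - M) = λ^2 + 3λ - 8.
For λ^2 + 3λ - 8 the discriminant is 41. It is nonnegative but not a perfect square, so the roots are real and irrational: λ = (-3 ± sqrt(41))/2 ≈ 1.7016, -4.7016.
Thus the eigenvalues (to 4 decimals) are 1.7016 (modulus 1.7016); -4.7016 (modulus 4.7016). The spectral radius is the largest modulus: r(A) = (3 + sqrt(41))/2 ≈ 4.7016. (Cross-check: r(A) ≤ ||A||_2 ≈ 5.1569; equality holds whenever A is normal, though it can also hold for some non-normal A.)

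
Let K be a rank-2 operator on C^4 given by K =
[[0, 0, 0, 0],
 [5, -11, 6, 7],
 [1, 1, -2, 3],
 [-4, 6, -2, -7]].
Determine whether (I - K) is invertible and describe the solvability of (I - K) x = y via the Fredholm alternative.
(I - K) is invertible (det(I - K) = 92 ≠ 0), so for every y in C^4 the equation (I - K) x = y has a unique solution.

K has rank 2 and factors as K = U V^T = u1 v1^T + u2 v2^T with u1 = (0, 2, 2, -3), v1 = (1, -1, 0, 2), u2 = (0, -3, 1, 1), v2 = (-1, 3, -2, -1) (multiplying out reproduces the displayed K). The nonzero eigenvalues of U V^T coincide with those of the 2 x 2 matrix G = V^T U = [[v1·u1, v1·u2], [v2·u1, v2·u2]] = [[-8, 5], [5, -12]], and by the Sylvester determinant identity det(I_4 - U V^T) = det(I_2 - V^T U) = det([[9, -5], [-5, 13]]) = (9)(13) - (-5)(-5) = 92. (Direct check: I - K =
[[1, 0, 0, 0],
 [-5, 12, -6, -7],
 [-1, -1, 3, -3],
 [4, -6, 2, 8]]
has determinant 92.) The finite-dimensional Fredholm alternative says: either (I - K) is invertible, or ker(I - K) ≠ {0} and then range(I - K) = ker((I - K)^*)^⊥, with dim ker(I - K) = dim ker((I - K)^*). Since det(I - K) ≠ 0, 1 is not an eigenvalue of K and ker(I - K) = {0}, so we are in the first case: for every y there is a unique x = (I - K)^(-1) y. (Explicitly, by the Woodbury identity, (I - U V^T)^(-1) = I + U (I_2 - G)^(-1) V^T.)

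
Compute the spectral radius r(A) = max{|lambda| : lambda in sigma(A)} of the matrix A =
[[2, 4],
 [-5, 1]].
r(A) = sqrt(22) ≈ 4.6904

The eigenvalues of A are the roots of its characteristic polynomial. With M = A (coefficients from the trace and determinant):
  p(λ) = det(λ I - M) = λ^2 - 3λ + 22.
For λ^2 - 3λ + 22 the discriminant is -79. It is negative, so the roots are the complex-conjugate pair λ = 3/2 ± (sqrt(79)/2) i ≈ 1.5 ± 4.4441i. For a conjugate pair the product of the roots equals the constant term, so |λ|^2 = 22 and |λ| = sqrt(22) ≈ 4.6904.
Thus the eigenvalues (to 4 decimals) are 1.5 ± 4.4441i (modulus 4.6904). The spectral radius is the largest modulus: r(A) = sqrt(22) ≈ 4.6904. (Cross-check: r(A) ≤ ||A||_2 ≈ 5.4505; equality holds whenever A is normal, though it can also hold for some non-normal A.)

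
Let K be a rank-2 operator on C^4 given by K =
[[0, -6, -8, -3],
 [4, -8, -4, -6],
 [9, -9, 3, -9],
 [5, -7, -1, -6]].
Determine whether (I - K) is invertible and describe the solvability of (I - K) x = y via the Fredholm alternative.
(I - K) is invertible (det(I - K) = 42 ≠ 0), so for every y in C^4 the equation (I - K) x = y has a unique solution.

K has rank 2 and factors as K = U V^T = u1 v1^T + u2 v2^T with u1 = (1, 2, 3, 2), v1 = (3, -3, 1, -3), u2 = (3, 2, 0, 1), v2 = (-1, -1, -3, 0) (multiplying out reproduces the displayed K). The nonzero eigenvalues of U V^T coincide with those of the 2 x 2 matrix G = V^T U = [[v1·u1, v1·u2], [v2·u1, v2·u2]] = [[-6, 0], [-12, -5]], and by the Sylvester determinant identity det(I_4 - U V^T) = det(I_2 - V^T U) = det([[7, 0], [12, 6]]) = (7)(6) - (0)(12) = 42. (Direct check: I - K =
[[1, 6, 8, 3],
 [-4, 9, 4, 6],
 [-9, 9, -2, 9],
 [-5, 7, 1, 7]]
has determinant 42.) The finite-dimensional Fredholm alternative says: either (I - K) is invertible, or ker(I - K) ≠ {0} and then range(I - K) = ker((I - K)^*)^⊥, with dim ker(I - K) = dim ker((I - K)^*). Since det(I - K) ≠ 0, 1 is not an eigenvalue of K and ker(I - K) = {0}, so we are in the first case: for every y there is a unique x = (I - K)^(-1) y. (Explicitly, by the Woodbury identity, (I - U V^T)^(-1) = I + U (I_2 - G)^(-1) V^T.)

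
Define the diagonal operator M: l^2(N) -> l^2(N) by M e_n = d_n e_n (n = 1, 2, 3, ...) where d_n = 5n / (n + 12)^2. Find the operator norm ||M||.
||M|| = 5/48 (attained at n = 12)

For M diagonal, ||M|| = sup_n |d_n|. Treat f(x) = 5x / (x + 12)^2 for real x > 0. By the quotient rule, f'(x) = 5(12 - x)/(x + 12)^3, which is positive for x < 12 and negative for x > 12. So f has a unique maximum at x = 12, and since 12 is a positive integer, the supremum over n ≥ 1 is attained at n = 12: d_12 = 5·12/(12 + 12)^2 = 5·12/576 = 5/48. Hence ||M|| = 5/48.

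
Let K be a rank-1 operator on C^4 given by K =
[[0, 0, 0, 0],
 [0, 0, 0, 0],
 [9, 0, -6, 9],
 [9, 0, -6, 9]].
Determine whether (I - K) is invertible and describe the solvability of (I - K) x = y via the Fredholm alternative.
(I - K) is invertible (det(I - K) = -2 ≠ 0), so for every y in C^4 the equation (I - K) x = y has a unique solution.

K has rank 1, so it is an outer product K = u v^T: every row of K is a multiple of one row vector. Reading off the entries, u = (0, 0, 3, 3) and v = (3, 0, -2, 3) (row i of K equals u_i·v^T). A rank-one matrix u v^T satisfies K u = u (v·u) and kills the (3)-dimensional subspace v^⊥, so its characteristic polynomial is lambda^3 (lambda - v·u) with v·u = tr K = 3. Hence the eigenvalues of I - K are 1 (multiplicity 3) and 1 - (3) = -2, so det(I - K) = -2. (Direct check: I - K =
[[1, 0, 0, 0],
 [0, 1, 0, 0],
 [-9, 0, 7, -9],
 [-9, 0, 6, -8]]
has determinant -2.) The finite-dimensional Fredholm alternative says: either (I - K) is invertible, or ker(I - K) ≠ {0} and then range(I - K) = ker((I - K)^*)^⊥, with dim ker(I - K) = dim ker((I - K)^*). Since det(I - K) ≠ 0, 1 is not an eigenvalue of K and ker(I - K) = {0}, so we are in the first case: for every y there is a unique x = (I - K)^(-1) y. Explicitly, by the Sherman–Morrison formula, (I - u v^T)^(-1) = I + u v^T/(1 - v·u), i.e. (I - K)^(-1) = I + K/(-2).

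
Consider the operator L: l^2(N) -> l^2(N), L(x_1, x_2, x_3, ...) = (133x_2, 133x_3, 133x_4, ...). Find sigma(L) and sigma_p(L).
sigma(L) = closed disk {z in C : |z| ≤ 133}; sigma_p(L) = open disk {z in C : |z| < 133}

Note L = 133·V where V is the unit left shift (V x)_k = x_{k+1}; so sigma(L) = 133·sigma(V) and ||L|| = 133||V||. ||L x||^2 = 17689sum_{k≥2} |x_k|^2 ≤ 17689||x||^2, with equality on {x : x_1 = 0}, so ||L|| = 133. For any lambda with |lambda| < 133, set r = lambda/133 (|r| < 1); the vector x = (1, r, r^2, ...) is in l^2 and satisfies L x = 133(r, r^2, ...) = lambda x, so lambda is an eigenvalue. On the boundary |lambda| = 133 the geometric series diverges, so no l^2 eigenvector exists, but these lambda lie in the approximate point spectrum. Hence sigma(L) is the closed disk of radius 133 and sigma_p(L) is the open disk.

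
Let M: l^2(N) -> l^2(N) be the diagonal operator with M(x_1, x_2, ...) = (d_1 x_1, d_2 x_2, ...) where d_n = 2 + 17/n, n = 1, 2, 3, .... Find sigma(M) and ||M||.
sigma(M) = {2 + 17/n : n ≥ 1} ∪ {2}; ||M|| = 19

A bounded diagonal operator on l^2 with diagonal entries d_n has spectrum equal to the closure of {d_n : n ≥ 1}: every d_n is an eigenvalue (with eigenvector e_n), so {d_n} ⊂ sigma(M); the spectrum is closed, so its closure is too; and for lambda not in the closure, (M - lambda I) has bounded inverse (the diagonal entries 1/(d_n - lambda) are bounded). For our sequence d_n = 2 + 17/n, n = 1, 2, 3, ...:
  - {d_n} = {2 + 17/n : n ≥ 1}; the only limit point is 2
  - closure = {2 + 17/n : n ≥ 1} ∪ {2}
For the norm: a diagonal operator has ||M|| = sup_n |d_n|. Here d_n = 2 + 17/n is positive and decreasing, so sup_n |d_n| = d_1 = 2 + 17 = 19. So ||M|| = 19.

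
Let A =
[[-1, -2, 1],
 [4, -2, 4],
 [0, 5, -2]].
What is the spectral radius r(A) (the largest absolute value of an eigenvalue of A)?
r(A) = 5

The eigenvalues of A are the roots of its characteristic polynomial. With M = A (coefficients from the trace, the sum of principal 2x2 minors, and det A):
  p(λ) = det(λ I - M) = λ^3 + 5λ^2 - 4λ - 20.
By the rational root theorem any rational root is an integer divisor of 20. Testing λ = -5: p(-5) = -125 + 125 + 20 - 20 = 0, so λ = -5 is a root. Dividing out (λ + 5) leaves p(λ) = (λ + 5)(λ^2 - 4). For λ^2 - 4 the discriminant is 16. It is a perfect square (4^2), so the roots are rational: λ = (0 ± 4)/2 = 2, -2.
Thus the eigenvalues (to 4 decimals) are 2 (modulus 2); -2 (modulus 2); -5 (modulus 5). The spectral radius is the largest modulus: r(A) = 5. (Cross-check: r(A) ≤ ||A||_2 ≈ 7.3024; equality holds whenever A is normal, though it can also hold for some non-normal A.)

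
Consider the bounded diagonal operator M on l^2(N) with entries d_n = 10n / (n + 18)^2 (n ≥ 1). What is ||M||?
||M|| = 5/36 (attained at n = 18)

For M diagonal, ||M|| = sup_n |d_n|. Treat f(x) = 10x / (x + 18)^2 for real x > 0. By the quotient rule, f'(x) = 10(18 - x)/(x + 18)^3, which is positive for x < 18 and negative for x > 18. So f has a unique maximum at x = 18, and since 18 is a positive integer, the supremum over n ≥ 1 is attained at n = 18: d_18 = 10·18/(18 + 18)^2 = 10·18/1296 = 5/36. Hence ||M|| = 5/36.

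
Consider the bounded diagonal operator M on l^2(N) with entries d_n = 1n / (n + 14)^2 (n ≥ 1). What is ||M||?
||M|| = 1/56 (attained at n = 14)

For M diagonal, ||M|| = sup_n |d_n|. Treat f(x) = 1x / (x + 14)^2 for real x > 0. By the quotient rule, f'(x) = 1(14 - x)/(x + 14)^3, which is positive for x < 14 and negative for x > 14. So f has a unique maximum at x = 14, and since 14 is a positive integer, the supremum over n ≥ 1 is attained at n = 14: d_14 = 1·14/(14 + 14)^2 = 1·14/784 = 1/56. Hence ||M|| = 1/56.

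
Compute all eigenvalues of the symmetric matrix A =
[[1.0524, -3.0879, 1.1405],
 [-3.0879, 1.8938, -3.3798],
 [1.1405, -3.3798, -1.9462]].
sigma(A) ≈ {-4, -1, 6}

A is real symmetric, so its spectrum consists of real eigenvalues. Expanding the characteristic polynomial of the displayed matrix gives
  det(λ I - A) = p(λ) = λ^3 + (-1)λ^2 + (-26)λ + (-24).
Solving p(λ) = 0 yields eigenvalues ≈ -4, -1, 6. (A is shown rounded to 4 decimals, so these recover the underlying integer eigenvalues to within that precision.)
Verification: the trace of A = 1 equals the sum of eigenvalues 1, and det(A) ≈ 23.9991 matches the eigenvalue product 24.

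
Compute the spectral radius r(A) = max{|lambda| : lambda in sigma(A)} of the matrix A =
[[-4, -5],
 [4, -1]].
r(A) = sqrt(24) ≈ 4.899

The eigenvalues of A are the roots of its characteristic polynomial. With M = A (coefficients from the trace and determinant):
  p(λ) = det(λ I - M) = λ^2 + 5λ + 24.
For λ^2 + 5λ + 24 the discriminant is -71. It is negative, so the roots are the complex-conjugate pair λ = -5/2 ± (sqrt(71)/2) i ≈ -2.5 ± 4.2131i. For a conjugate pair the product of the roots equals the constant term, so |λ|^2 = 24 and |λ| = sqrt(24) ≈ 4.899.
Thus the eigenvalues (to 4 decimals) are -2.5 ± 4.2131i (modulus 4.899). The spectral radius is the largest modulus: r(A) = sqrt(24) ≈ 4.899. (Cross-check: r(A) ≤ ||A||_2 ≈ 6.729; equality holds whenever A is normal, though it can also hold for some non-normal A.)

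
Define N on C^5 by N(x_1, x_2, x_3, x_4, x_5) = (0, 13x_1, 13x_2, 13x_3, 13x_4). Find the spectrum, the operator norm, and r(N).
sigma(N) = {0}; ||N|| = 13; r(N) = 0. (N is nilpotent with N^5 = 0.)

On C^5, N is a strictly lower-triangular matrix with 13 on the subdiagonal and zeros elsewhere, so its characteristic polynomial is lambda^5 and every eigenvalue is 0: sigma(N) = {0}. For the operator norm, N e_i = 13e_{i+1} for i = 1, ..., 4 and N e_5 = 0, so the singular values of N are 13 (with multiplicity 4) and 0; hence ||N|| = 13. The spectral radius r(N) = max|lambda| = 0. Note ||N|| > r(N) — characteristic of non-normal nilpotent operators. Indeed N^5 = 0.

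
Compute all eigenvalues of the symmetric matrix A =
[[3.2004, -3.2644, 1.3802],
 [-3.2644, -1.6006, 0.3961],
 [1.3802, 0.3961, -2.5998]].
sigma(A) ≈ {-4, -2, 5}

A is real symmetric, so its spectrum consists of real eigenvalues. Expanding the characteristic polynomial of the displayed matrix gives
  det(λ I - A) = p(λ) = λ^3 + (1)λ^2 + (-22)λ + (-40).
Solving p(λ) = 0 yields eigenvalues ≈ -4, -2, 5. (A is shown rounded to 4 decimals, so these recover the underlying integer eigenvalues to within that precision.)
Verification: the trace of A = -1 equals the sum of eigenvalues -1, and det(A) ≈ 39.9996 matches the eigenvalue product 40.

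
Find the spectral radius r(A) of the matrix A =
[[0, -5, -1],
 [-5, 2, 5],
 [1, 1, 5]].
r(A) ≈ 6.5908

The eigenvalues of A are the roots of its characteristic polynomial. With M = A (coefficients from the trace, the sum of principal 2x2 minors, and det A):
  p(λ) = det(λ I - M) = λ^3 - 7λ^2 - 19λ + 143.
No integer candidate from the rational root theorem (±divisors of 143) is a root, so the roots are irrational. The cubic discriminant is Δ = 31540 > 0, so there are three distinct real roots. p(-5) = -62 and p(-4) = 43 have opposite signs, so a root lies in (-5, -4); Newton's method refines it to λ ≈ -4.4579. p(4) = 19 and p(5) = -2 have opposite signs, so a root lies in (4, 5); Newton's method refines it to λ ≈ 4.8671. p(6) = -7 and p(7) = 10 have opposite signs, so a root lies in (6, 7); Newton's method refines it to λ ≈ 6.5908. Check (Vieta): the three roots sum to 7, matching tr M = 7.
Thus the eigenvalues (to 4 decimals) are -4.4579 (modulus 4.4579); 4.8671 (modulus 4.8671); 6.5908 (modulus 6.5908). The spectral radius is the largest modulus: r(A) ≈ 6.5908. (Cross-check: r(A) ≤ ||A||_2 ≈ 8.5537; equality holds whenever A is normal, though it can also hold for some non-normal A.)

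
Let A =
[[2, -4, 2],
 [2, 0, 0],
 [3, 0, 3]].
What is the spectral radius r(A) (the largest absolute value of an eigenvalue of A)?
r(A) ≈ 4.4187

The eigenvalues of A are the roots of its characteristic polynomial. With M = A (coefficients from the trace, the sum of principal 2x2 minors, and det A):
  p(λ) = det(λ I - M) = λ^3 - 5λ^2 + 8λ - 24.
No integer candidate from the rational root theorem (±divisors of 24) is a root, so the roots are irrational. The cubic discriminant is Δ = -10720 < 0, so there is one real root and a complex-conjugate pair. p(4) = -8 and p(5) = 16 have opposite signs, so a root lies in (4, 5); Newton's method refines it to λ ≈ 4.4187. Dividing out (λ - (4.4187)) leaves approximately λ^2 - 0.5813λ + 5.4314. For λ^2 - 0.5813λ + 5.4314 the discriminant is -21.3879. It is negative, so the remaining roots are the complex-conjugate pair λ ≈ 0.2906 ± 2.3124i. Their product equals the constant term, so |λ|^2 ≈ 5.4314 and |λ| ≈ 2.3305.
Thus the eigenvalues (to 4 decimals) are 4.4187 (modulus 4.4187); 0.2906 ± 2.3124i (modulus 2.3305). The spectral radius is the largest modulus: r(A) ≈ 4.4187. (Cross-check: r(A) ≤ ||A||_2 ≈ 5.9073; equality holds whenever A is normal, though it can also hold for some non-normal A.)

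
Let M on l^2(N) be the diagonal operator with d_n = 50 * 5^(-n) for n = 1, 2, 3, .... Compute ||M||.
||M|| = 10 (attained at n = 1)

For M diagonal, ||M|| = sup_n |d_n|. The sequence d_n = 50 * 5^(-n) is positive and strictly decreasing (ratio 5^(-1) < 1), so the supremum is d_1 = 50/5 = 10. Hence ||M|| = 10.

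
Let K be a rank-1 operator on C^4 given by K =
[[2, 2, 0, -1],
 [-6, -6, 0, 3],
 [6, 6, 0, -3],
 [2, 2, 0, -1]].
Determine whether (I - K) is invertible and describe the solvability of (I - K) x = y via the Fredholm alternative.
(I - K) is invertible (det(I - K) = 6 ≠ 0), so for every y in C^4 the equation (I - K) x = y has a unique solution.

K has rank 1, so it is an outer product K = u v^T: every row of K is a multiple of one row vector. Reading off the entries, u = (-1, 3, -3, -1) and v = (-2, -2, 0, 1) (row i of K equals u_i·v^T). A rank-one matrix u v^T satisfies K u = u (v·u) and kills the (3)-dimensional subspace v^⊥, so its characteristic polynomial is lambda^3 (lambda - v·u) with v·u = tr K = -5. Hence the eigenvalues of I - K are 1 (multiplicity 3) and 1 - (-5) = 6, so det(I - K) = 6. (Direct check: I - K =
[[-1, -2, 0, 1],
 [6, 7, 0, -3],
 [-6, -6, 1, 3],
 [-2, -2, 0, 2]]
has determinant 6.) The finite-dimensional Fredholm alternative says: either (I - K) is invertible, or ker(I - K) ≠ {0} and then range(I - K) = ker((I - K)^*)^⊥, with dim ker(I - K) = dim ker((I - K)^*). Since det(I - K) ≠ 0, 1 is not an eigenvalue of K and ker(I - K) = {0}, so we are in the first case: for every y there is a unique x = (I - K)^(-1) y. Explicitly, by the Sherman–Morrison formula, (I - u v^T)^(-1) = I + u v^T/(1 - v·u), i.e. (I - K)^(-1) = I + K/(6).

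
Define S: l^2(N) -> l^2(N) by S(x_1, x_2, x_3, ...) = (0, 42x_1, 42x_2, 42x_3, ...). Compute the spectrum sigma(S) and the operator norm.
sigma(S) = closed disk {z in C : |z| ≤ 42}; ||S|| = 42

Note S = 42·U where U is the unit right shift (U x)_k = x_{k-1} (with x_0 := 0); so ||S|| = 42||U|| and sigma(S) = 42·sigma(U). ||S x||^2 = sum_{k≥1} |42x_k|^2 = 1764||x||^2, so ||S|| = 42 and sigma(S) ⊂ {|z| ≤ 42}. For any |lambda| < 42, the equation (S - lambda I) x = 0 forces x_1 = 0, then 42x_k = lambda x_{k+1} ⇒ x = 0, so S has no eigenvalues. But (S - lambda I) is not surjective for |lambda| < 42: solving (S - lambda I) x = e_1 would require x_n proportional to (lambda/42)^(-n), which is not in l^2. So every |lambda| < 42 lies in the residual spectrum. The boundary |lambda| = 42 is in the approximate point spectrum (the spectrum is closed). Hence sigma(S) is the closed disk of radius 42.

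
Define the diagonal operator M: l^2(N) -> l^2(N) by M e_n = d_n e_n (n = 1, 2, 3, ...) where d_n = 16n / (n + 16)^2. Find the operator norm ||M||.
||M|| = 1/4 (attained at n = 16)

For M diagonal, ||M|| = sup_n |d_n|. Treat f(x) = 16x / (x + 16)^2 for real x > 0. By the quotient rule, f'(x) = 16(16 - x)/(x + 16)^3, which is positive for x < 16 and negative for x > 16. So f has a unique maximum at x = 16, and since 16 is a positive integer, the supremum over n ≥ 1 is attained at n = 16: d_16 = 16·16/(16 + 16)^2 = 16·16/1024 = 1/4. Hence ||M|| = 1/4.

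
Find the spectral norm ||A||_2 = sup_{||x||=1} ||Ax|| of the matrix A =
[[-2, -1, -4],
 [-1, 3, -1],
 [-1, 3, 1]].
||A||_2 ≈ 4.8113 (= sqrt(largest eigenvalue of A^T A))

||A||_2 = sigma_max(A) = sqrt(lambda_max(A^T A)). Form the symmetric matrix M = A^T A =
[[6, -4, 8],
 [-4, 19, 4],
 [8, 4, 18]].
Its characteristic polynomial (trace, sum of principal 2x2 minors, determinant of M give the coefficients) is
  p(λ) = det(λ I - M) = λ^3 - 43λ^2 + 468λ - 196.
No integer candidate from the rational root theorem (±divisors of 196) is a root, so the roots are irrational. The cubic discriminant is Δ = 2589200 > 0, so there are three distinct real roots. p(0) = -196 and p(1) = 230 have opposite signs, so a root lies in (0, 1); Newton's method refines it to λ ≈ 0.4361. p(19) = 32 and p(20) = -36 have opposite signs, so a root lies in (19, 20); Newton's method refines it to λ ≈ 19.4155. p(23) = -12 and p(24) = 92 have opposite signs, so a root lies in (23, 24); Newton's method refines it to λ ≈ 23.1484. Check (Vieta): the three roots sum to 43, matching tr M = 43.
So the eigenvalues of A^T A are ≈ 0.4361, 19.4155, 23.1484 (all ≥ 0, as they must be for A^T A). The largest is λ_max ≈ 23.1484, hence ||A||_2 = sqrt(λ_max) ≈ 4.8113.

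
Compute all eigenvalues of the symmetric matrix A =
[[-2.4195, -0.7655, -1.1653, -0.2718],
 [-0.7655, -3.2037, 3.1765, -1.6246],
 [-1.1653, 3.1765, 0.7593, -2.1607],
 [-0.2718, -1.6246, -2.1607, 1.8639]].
sigma(A) ≈ {-5, -3, 0, 5}

A is real symmetric, so its spectrum consists of real eigenvalues. Expanding the characteristic polynomial of the displayed matrix gives
  det(λ I - A) = p(λ) = λ^4 + (3)λ^3 + (-25)λ^2 + (-75.0015)λ + (-0.001).
Solving p(λ) = 0 yields eigenvalues ≈ -5, -3, 0, 5. (A is shown rounded to 4 decimals, so these recover the underlying integer eigenvalues to within that precision.)
Verification: the trace of A = -3 equals the sum of eigenvalues -3, and det(A) ≈ -0.0010 matches the eigenvalue product 0.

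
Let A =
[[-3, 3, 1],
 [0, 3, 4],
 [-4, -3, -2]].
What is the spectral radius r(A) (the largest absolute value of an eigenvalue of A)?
r(A) ≈ 3.8397

The eigenvalues of A are the roots of its characteristic polynomial. With M = A (coefficients from the trace, the sum of principal 2x2 minors, and det A):
  p(λ) = det(λ I - M) = λ^3 + 2λ^2 + 7λ + 54.
No integer candidate from the rational root theorem (±divisors of 54) is a root, so the roots are irrational. The cubic discriminant is Δ = -68028 < 0, so there is one real root and a complex-conjugate pair. p(-4) = -6 and p(-3) = 24 have opposite signs, so a root lies in (-4, -3); Newton's method refines it to λ ≈ -3.8397. Dividing out (λ - (-3.8397)) leaves approximately λ^2 - 1.8397λ + 14.0637. For λ^2 - 1.8397λ + 14.0637 the discriminant is -52.8705. It is negative, so the remaining roots are the complex-conjugate pair λ ≈ 0.9198 ± 3.6356i. Their product equals the constant term, so |λ|^2 ≈ 14.0637 and |λ| ≈ 3.7502.
Thus the eigenvalues (to 4 decimals) are -3.8397 (modulus 3.8397); 0.9198 ± 3.6356i (modulus 3.7502). The spectral radius is the largest modulus: r(A) ≈ 3.8397. (Cross-check: r(A) ≤ ||A||_2 ≈ 6.8292; equality holds whenever A is normal, though it can also hold for some non-normal A.)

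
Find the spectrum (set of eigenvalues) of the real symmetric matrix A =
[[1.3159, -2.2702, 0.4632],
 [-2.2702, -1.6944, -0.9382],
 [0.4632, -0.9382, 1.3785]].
sigma(A) ≈ {-3, 1, 3}

A is real symmetric, so its spectrum consists of real eigenvalues. Expanding the characteristic polynomial of the displayed matrix gives
  det(λ I - A) = p(λ) = λ^3 + (-1)λ^2 + (-9)λ + (9).
Solving p(λ) = 0 yields eigenvalues ≈ -3, 1, 3. (A is shown rounded to 4 decimals, so these recover the underlying integer eigenvalues to within that precision.)
Verification: the trace of A = 1 equals the sum of eigenvalues 1, and det(A) ≈ -8.9997 matches the eigenvalue product -9.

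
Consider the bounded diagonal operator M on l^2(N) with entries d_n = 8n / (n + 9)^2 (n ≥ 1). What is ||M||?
||M|| = 2/9 (attained at n = 9)

For M diagonal, ||M|| = sup_n |d_n|. Treat f(x) = 8x / (x + 9)^2 for real x > 0. By the quotient rule, f'(x) = 8(9 - x)/(x + 9)^3, which is positive for x < 9 and negative for x > 9. So f has a unique maximum at x = 9, and since 9 is a positive integer, the supremum over n ≥ 1 is attained at n = 9: d_9 = 8·9/(9 + 9)^2 = 8·9/324 = 2/9. Hence ||M|| = 2/9.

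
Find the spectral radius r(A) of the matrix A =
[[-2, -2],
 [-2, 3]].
r(A) = (1 + sqrt(41))/2 ≈ 3.7016

The eigenvalues of A are the roots of its characteristic polynomial. With M = A (coefficients from the trace and determinant):
  p(λ) = det(λ I - M) = λ^2 - λ - 10.
For λ^2 - λ - 10 the discriminant is 41. It is nonnegative but not a perfect square, so the roots are real and irrational: λ = (1 ± sqrt(41))/2 ≈ 3.7016, -2.7016.
Thus the eigenvalues (to 4 decimals) are 3.7016 (modulus 3.7016); -2.7016 (modulus 2.7016). The spectral radius is the largest modulus: r(A) = (1 + sqrt(41))/2 ≈ 3.7016. (Cross-check: r(A) ≤ ||A||_2 ≈ 3.7016; equality holds whenever A is normal, though it can also hold for some non-normal A.)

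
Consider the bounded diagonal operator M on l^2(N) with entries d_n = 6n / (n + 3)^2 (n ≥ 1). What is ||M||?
||M|| = 1/2 (attained at n = 3)

For M diagonal, ||M|| = sup_n |d_n|. Treat f(x) = 6x / (x + 3)^2 for real x > 0. By the quotient rule, f'(x) = 6(3 - x)/(x + 3)^3, which is positive for x < 3 and negative for x > 3. So f has a unique maximum at x = 3, and since 3 is a positive integer, the supremum over n ≥ 1 is attained at n = 3: d_3 = 6·3/(3 + 3)^2 = 6·3/36 = 1/2. Hence ||M|| = 1/2.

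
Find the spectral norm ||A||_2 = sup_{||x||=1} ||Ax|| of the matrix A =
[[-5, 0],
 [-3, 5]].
||A||_2 = sqrt((59 + sqrt(981))/2) ≈ 6.7202 (= sqrt(largest eigenvalue of A^T A))

||A||_2 = sigma_max(A) = sqrt(lambda_max(A^T A)). Form the symmetric matrix M = A^T A =
[[34, -15],
 [-15, 25]].
Its characteristic polynomial (trace, determinant of M give the coefficients) is
  p(λ) = det(λ I - M) = λ^2 - 59λ + 625.
For λ^2 - 59λ + 625 the discriminant is 981. It is nonnegative but not a perfect square, so the roots are real and irrational: λ = (59 ± sqrt(981))/2 ≈ 45.1605, 13.8395.
So the eigenvalues of A^T A are ≈ 13.8395, 45.1605 (all ≥ 0, as they must be for A^T A). The largest is λ_max = (59 + sqrt(981))/2 ≈ 45.1605, hence ||A||_2 = sqrt(λ_max) = sqrt((59 + sqrt(981))/2) ≈ 6.7202.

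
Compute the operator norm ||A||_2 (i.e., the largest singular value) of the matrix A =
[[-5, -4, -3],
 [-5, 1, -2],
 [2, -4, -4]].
||A||_2 ≈ 8.5265 (= sqrt(largest eigenvalue of A^T A))

||A||_2 = sigma_max(A) = sqrt(lambda_max(A^T A)). Form the symmetric matrix M = A^T A =
[[54, 7, 17],
 [7, 33, 26],
 [17, 26, 29]].
Its characteristic polynomial (trace, sum of principal 2x2 minors, determinant of M give the coefficients) is
  p(λ) = det(λ I - M) = λ^3 - 116λ^2 + 3291λ - 10404.
No integer candidate from the rational root theorem (±divisors of 10404) is a root, so the roots are irrational. The cubic discriminant is Δ = 6773953716 > 0, so there are three distinct real roots. p(3) = -1548 and p(4) = 968 have opposite signs, so a root lies in (3, 4); Newton's method refines it to λ ≈ 3.6053. p(39) = 828 and p(40) = -364 have opposite signs, so a root lies in (39, 40); Newton's method refines it to λ ≈ 39.6942. p(72) = -1548 and p(73) = 692 have opposite signs, so a root lies in (72, 73); Newton's method refines it to λ ≈ 72.7006. Check (Vieta): the three roots sum to 116, matching tr M = 116.
So the eigenvalues of A^T A are ≈ 3.6053, 39.6942, 72.7006 (all ≥ 0, as they must be for A^T A). The largest is λ_max ≈ 72.7006, hence ||A||_2 = sqrt(λ_max) ≈ 8.5265.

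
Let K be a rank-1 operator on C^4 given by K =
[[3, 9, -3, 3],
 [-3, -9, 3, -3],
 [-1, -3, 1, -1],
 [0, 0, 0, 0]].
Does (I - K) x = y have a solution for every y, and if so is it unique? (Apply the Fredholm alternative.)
(I - K) is invertible (det(I - K) = 6 ≠ 0), so for every y in C^4 the equation (I - K) x = y has a unique solution.

K has rank 1, so it is an outer product K = u v^T: every row of K is a multiple of one row vector. Reading off the entries, u = (-3, 3, 1, 0) and v = (-1, -3, 1, -1) (row i of K equals u_i·v^T). A rank-one matrix u v^T satisfies K u = u (v·u) and kills the (3)-dimensional subspace v^⊥, so its characteristic polynomial is lambda^3 (lambda - v·u) with v·u = tr K = -5. Hence the eigenvalues of I - K are 1 (multiplicity 3) and 1 - (-5) = 6, so det(I - K) = 6. (Direct check: I - K =
[[-2, -9, 3, -3],
 [3, 10, -3, 3],
 [1, 3, 0, 1],
 [0, 0, 0, 1]]
has determinant 6.) The finite-dimensional Fredholm alternative says: either (I - K) is invertible, or ker(I - K) ≠ {0} and then range(I - K) = ker((I - K)^*)^⊥, with dim ker(I - K) = dim ker((I - K)^*). Since det(I - K) ≠ 0, 1 is not an eigenvalue of K and ker(I - K) = {0}, so we are in the first case: for every y there is a unique x = (I - K)^(-1) y. Explicitly, by the Sherman–Morrison formula, (I - u v^T)^(-1) = I + u v^T/(1 - v·u), i.e. (I - K)^(-1) = I + K/(6).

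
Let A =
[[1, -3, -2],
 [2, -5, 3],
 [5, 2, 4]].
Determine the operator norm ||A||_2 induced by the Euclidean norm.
||A||_2 ≈ 7.3492 (= sqrt(largest eigenvalue of A^T A))

||A||_2 = sigma_max(A) = sqrt(lambda_max(A^T A)). Form the symmetric matrix M = A^T A =
[[30, -3, 24],
 [-3, 38, -1],
 [24, -1, 29]].
Its characteristic polynomial (trace, sum of principal 2x2 minors, determinant of M give the coefficients) is
  p(λ) = det(λ I - M) = λ^3 - 97λ^2 + 2526λ - 11025.
No integer candidate from the rational root theorem (±divisors of 11025) is a root, so the roots are irrational. The cubic discriminant is Δ = 659299905 > 0, so there are three distinct real roots. p(5) = -695 and p(6) = 855 have opposite signs, so a root lies in (5, 6); Newton's method refines it to λ ≈ 5.4356. p(37) = 297 and p(38) = -233 have opposite signs, so a root lies in (37, 38); Newton's method refines it to λ ≈ 37.5531. p(54) = -9 and p(55) = 855 have opposite signs, so a root lies in (54, 55); Newton's method refines it to λ ≈ 54.0113. Check (Vieta): the three roots sum to 97, matching tr M = 97.
So the eigenvalues of A^T A are ≈ 5.4356, 37.5531, 54.0113 (all ≥ 0, as they must be for A^T A). The largest is λ_max ≈ 54.0113, hence ||A||_2 = sqrt(λ_max) ≈ 7.3492.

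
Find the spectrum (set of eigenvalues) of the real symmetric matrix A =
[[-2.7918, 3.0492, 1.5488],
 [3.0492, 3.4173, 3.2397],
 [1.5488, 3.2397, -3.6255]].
sigma(A) ≈ {-5, -4, 6}

A is real symmetric, so its spectrum consists of real eigenvalues. Expanding the characteristic polynomial of the displayed matrix gives
  det(λ I - A) = p(λ) = λ^3 + (3)λ^2 + (-34)λ + (-120.0013).
Solving p(λ) = 0 yields eigenvalues ≈ -5, -4, 6. (A is shown rounded to 4 decimals, so these recover the underlying integer eigenvalues to within that precision.)
Verification: the trace of A = -3 equals the sum of eigenvalues -3, and det(A) ≈ 120.0013 matches the eigenvalue product 120.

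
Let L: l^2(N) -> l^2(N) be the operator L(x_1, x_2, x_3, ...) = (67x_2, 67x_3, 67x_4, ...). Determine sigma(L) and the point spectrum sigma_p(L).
sigma(L) = closed disk {z in C : |z| ≤ 67}; sigma_p(L) = open disk {z in C : |z| < 67}

Note L = 67·V where V is the unit left shift (V x)_k = x_{k+1}; so sigma(L) = 67·sigma(V) and ||L|| = 67||V||. ||L x||^2 = 4489sum_{k≥2} |x_k|^2 ≤ 4489||x||^2, with equality on {x : x_1 = 0}, so ||L|| = 67. For any lambda with |lambda| < 67, set r = lambda/67 (|r| < 1); the vector x = (1, r, r^2, ...) is in l^2 and satisfies L x = 67(r, r^2, ...) = lambda x, so lambda is an eigenvalue. On the boundary |lambda| = 67 the geometric series diverges, so no l^2 eigenvector exists, but these lambda lie in the approximate point spectrum. Hence sigma(L) is the closed disk of radius 67 and sigma_p(L) is the open disk.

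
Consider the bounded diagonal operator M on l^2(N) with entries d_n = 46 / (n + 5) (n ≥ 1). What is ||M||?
||M|| = 23/3 (attained at n = 1)

For M diagonal, ||M|| = sup_n |d_n| = sup_n 46/(n + 5). This is positive and strictly decreasing in n, so the supremum is attained at n = 1: d_1 = 46/(1 + 5) = 23/3. Hence ||M|| = 23/3.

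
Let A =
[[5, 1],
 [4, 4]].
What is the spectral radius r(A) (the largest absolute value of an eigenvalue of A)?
r(A) = (9 + sqrt(17))/2 ≈ 6.5616

The eigenvalues of A are the roots of its characteristic polynomial. With M = A (coefficients from the trace and determinant):
  p(λ) = det(λ I - M) = λ^2 - 9λ + 16.
For λ^2 - 9λ + 16 the discriminant is 17. It is nonnegative but not a perfect square, so the roots are real and irrational: λ = (9 ± sqrt(17))/2 ≈ 6.5616, 2.4384.
Thus the eigenvalues (to 4 decimals) are 6.5616 (modulus 6.5616); 2.4384 (modulus 2.4384). The spectral radius is the largest modulus: r(A) = (9 + sqrt(17))/2 ≈ 6.5616. (Cross-check: r(A) ≤ ||A||_2 ≈ 7.2929; equality holds whenever A is normal, though it can also hold for some non-normal A.)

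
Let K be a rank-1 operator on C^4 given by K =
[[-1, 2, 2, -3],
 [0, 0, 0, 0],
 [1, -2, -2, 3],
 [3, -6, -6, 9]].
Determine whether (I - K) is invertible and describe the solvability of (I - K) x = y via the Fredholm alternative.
(I - K) is invertible (det(I - K) = -5 ≠ 0), so for every y in C^4 the equation (I - K) x = y has a unique solution.

K has rank 1, so it is an outer product K = u v^T: every row of K is a multiple of one row vector. Reading off the entries, u = (-1, 0, 1, 3) and v = (1, -2, -2, 3) (row i of K equals u_i·v^T). A rank-one matrix u v^T satisfies K u = u (v·u) and kills the (3)-dimensional subspace v^⊥, so its characteristic polynomial is lambda^3 (lambda - v·u) with v·u = tr K = 6. Hence the eigenvalues of I - K are 1 (multiplicity 3) and 1 - (6) = -5, so det(I - K) = -5. (Direct check: I - K =
[[2, -2, -2, 3],
 [0, 1, 0, 0],
 [-1, 2, 3, -3],
 [-3, 6, 6, -8]]
has determinant -5.) The finite-dimensional Fredholm alternative says: either (I - K) is invertible, or ker(I - K) ≠ {0} and then range(I - K) = ker((I - K)^*)^⊥, with dim ker(I - K) = dim ker((I - K)^*). Since det(I - K) ≠ 0, 1 is not an eigenvalue of K and ker(I - K) = {0}, so we are in the first case: for every y there is a unique x = (I - K)^(-1) y. Explicitly, by the Sherman–Morrison formula, (I - u v^T)^(-1) = I + u v^T/(1 - v·u), i.e. (I - K)^(-1) = I + K/(-5).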